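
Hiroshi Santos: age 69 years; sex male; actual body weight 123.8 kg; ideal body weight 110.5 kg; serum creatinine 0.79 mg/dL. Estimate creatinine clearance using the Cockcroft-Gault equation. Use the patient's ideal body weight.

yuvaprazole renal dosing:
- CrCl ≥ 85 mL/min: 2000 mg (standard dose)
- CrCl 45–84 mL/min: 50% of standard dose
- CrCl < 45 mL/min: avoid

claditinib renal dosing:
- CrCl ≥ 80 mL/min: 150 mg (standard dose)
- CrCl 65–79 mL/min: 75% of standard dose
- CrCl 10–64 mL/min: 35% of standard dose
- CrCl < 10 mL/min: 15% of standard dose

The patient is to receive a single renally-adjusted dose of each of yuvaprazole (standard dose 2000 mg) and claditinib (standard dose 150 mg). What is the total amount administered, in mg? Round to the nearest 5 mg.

2150 mg

CrCl = (140 − 69) × 110.5 / (72 × 0.79) = 7845.5 / 56.88 ≈ 137.9 mL/min
CrCl ≈ 138 mL/min.
yuvaprazole: ≥ 85 mL/min → 100% of 2000 mg = 2000 mg.
claditinib: ≥ 80 mL/min → 100% of 150 mg = 150 mg.
Total = 2000 + 150 = 2150 mg.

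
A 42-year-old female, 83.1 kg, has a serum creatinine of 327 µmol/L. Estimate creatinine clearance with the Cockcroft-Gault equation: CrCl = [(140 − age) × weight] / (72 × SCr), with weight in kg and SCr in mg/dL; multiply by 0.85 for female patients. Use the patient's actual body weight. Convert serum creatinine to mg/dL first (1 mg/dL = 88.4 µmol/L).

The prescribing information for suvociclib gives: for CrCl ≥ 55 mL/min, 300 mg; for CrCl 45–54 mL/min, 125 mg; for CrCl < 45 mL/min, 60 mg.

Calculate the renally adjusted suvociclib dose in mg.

60 mg

SCr = 327 / 88.4 = 3.699 mg/dL
CrCl = (140 − 42) × 83.1 / (72 × 3.699) × 0.85 = 8143.8 / 266.33 × 0.85 ≈ 26.0 mL/min
CrCl ≈ 26 mL/min → bracket < 45 mL/min.
Dose for this bracket: 60 mg.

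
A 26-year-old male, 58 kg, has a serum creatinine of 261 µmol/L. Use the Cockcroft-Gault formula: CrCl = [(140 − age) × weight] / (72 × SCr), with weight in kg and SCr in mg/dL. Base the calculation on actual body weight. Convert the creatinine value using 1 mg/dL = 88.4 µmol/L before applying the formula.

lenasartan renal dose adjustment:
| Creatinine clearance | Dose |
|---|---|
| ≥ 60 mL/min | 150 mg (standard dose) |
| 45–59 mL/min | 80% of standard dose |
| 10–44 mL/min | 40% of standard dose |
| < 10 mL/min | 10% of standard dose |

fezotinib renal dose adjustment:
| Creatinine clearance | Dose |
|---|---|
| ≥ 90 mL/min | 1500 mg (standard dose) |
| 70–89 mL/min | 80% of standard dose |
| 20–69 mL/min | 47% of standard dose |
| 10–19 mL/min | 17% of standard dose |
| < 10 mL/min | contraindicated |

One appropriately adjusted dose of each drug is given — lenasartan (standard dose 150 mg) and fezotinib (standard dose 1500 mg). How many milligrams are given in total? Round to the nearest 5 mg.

SCr = 261 / 88.4 = 2.952 mg/dL
CrCl = (140 − 26) × 58 / (72 × 2.952) = 6612.0 / 212.54 ≈ 31.1 mL/min
CrCl ≈ 31 mL/min.
lenasartan: 10–44 mL/min → 40% of 150 mg = 60 mg.
fezotinib: 20–69 mL/min → 47% of 1500 mg = 705 mg.
Total = 60 + 705 = 765 mg.

765 mg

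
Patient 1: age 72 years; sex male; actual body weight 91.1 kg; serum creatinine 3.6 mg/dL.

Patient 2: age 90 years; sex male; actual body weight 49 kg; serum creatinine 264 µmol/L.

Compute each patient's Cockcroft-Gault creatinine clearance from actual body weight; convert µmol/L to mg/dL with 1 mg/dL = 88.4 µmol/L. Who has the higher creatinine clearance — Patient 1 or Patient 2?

Patient 1: CrCl = (140 − 72) × 91.1 / (72 × 3.6) = 6194.8 / 259.20 ≈ 23.9 mL/min
Patient 2: SCr = 264 / 88.4 = 2.986 mg/dL
Patient 2: CrCl = (140 − 90) × 49 / (72 × 2.986) = 2450.0 / 214.99 ≈ 11.4 mL/min
23.9 vs 11.4 mL/min → Patient 1 is higher.

Patient 1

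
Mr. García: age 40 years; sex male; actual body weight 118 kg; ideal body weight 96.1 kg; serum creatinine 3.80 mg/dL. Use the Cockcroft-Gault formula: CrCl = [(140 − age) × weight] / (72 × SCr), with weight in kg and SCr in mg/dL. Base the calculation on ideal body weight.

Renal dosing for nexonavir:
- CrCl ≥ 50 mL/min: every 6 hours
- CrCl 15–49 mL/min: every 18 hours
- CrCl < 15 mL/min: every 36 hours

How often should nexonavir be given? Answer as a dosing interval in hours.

every 18 hours

CrCl = (140 − 40) × 96.1 / (72 × 3.8) = 9610.0 / 273.60 ≈ 35.1 mL/min
CrCl ≈ 35 mL/min → bracket 15–49 mL/min → every 18 hours.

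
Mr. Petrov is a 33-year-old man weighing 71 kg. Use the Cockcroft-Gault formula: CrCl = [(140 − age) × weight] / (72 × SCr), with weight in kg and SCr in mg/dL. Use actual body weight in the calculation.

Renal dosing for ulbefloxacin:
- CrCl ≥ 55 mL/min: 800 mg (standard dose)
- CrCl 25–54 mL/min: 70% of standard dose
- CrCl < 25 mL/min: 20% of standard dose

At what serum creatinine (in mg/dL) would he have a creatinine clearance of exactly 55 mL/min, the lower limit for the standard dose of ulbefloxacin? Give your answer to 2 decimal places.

Standard dose requires CrCl ≥ 55 mL/min.
Set (140 − 33) × 71 / (72 × SCr) = 55
SCr = (140 − 33) × 71 / (72 × 55) = 1.918 mg/dL

1.92 mg/dL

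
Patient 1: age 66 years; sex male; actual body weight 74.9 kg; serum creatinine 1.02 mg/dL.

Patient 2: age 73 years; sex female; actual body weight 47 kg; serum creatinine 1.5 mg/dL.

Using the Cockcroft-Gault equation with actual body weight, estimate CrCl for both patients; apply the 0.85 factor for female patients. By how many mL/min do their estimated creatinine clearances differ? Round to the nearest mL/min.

51 mL/min

Patient 1: CrCl = (140 − 66) × 74.9 / (72 × 1.02) = 5542.6 / 73.44 ≈ 75.5 mL/min
Patient 2: CrCl = (140 − 73) × 47 / (72 × 1.5) × 0.85 = 3149.0 / 108.00 × 0.85 ≈ 24.8 mL/min
|75.5 − 24.8| = 50.7 mL/min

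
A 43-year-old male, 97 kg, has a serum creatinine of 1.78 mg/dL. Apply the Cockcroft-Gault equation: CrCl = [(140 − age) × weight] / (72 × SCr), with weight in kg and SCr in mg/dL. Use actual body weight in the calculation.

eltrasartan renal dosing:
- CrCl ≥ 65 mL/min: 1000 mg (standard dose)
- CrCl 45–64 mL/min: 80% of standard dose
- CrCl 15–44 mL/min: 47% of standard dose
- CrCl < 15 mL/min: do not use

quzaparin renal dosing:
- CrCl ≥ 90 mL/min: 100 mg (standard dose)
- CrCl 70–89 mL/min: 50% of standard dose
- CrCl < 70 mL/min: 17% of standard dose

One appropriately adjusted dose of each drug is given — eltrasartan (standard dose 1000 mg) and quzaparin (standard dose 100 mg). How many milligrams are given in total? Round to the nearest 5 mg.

1050 mg

CrCl = (140 − 43) × 97 / (72 × 1.78) = 9409.0 / 128.16 ≈ 73.4 mL/min
CrCl ≈ 73 mL/min.
eltrasartan: ≥ 65 mL/min → 100% of 1000 mg = 1000 mg.
quzaparin: 70–89 mL/min → 50% of 100 mg = 50 mg.
Total = 1000 + 50 = 1050 mg.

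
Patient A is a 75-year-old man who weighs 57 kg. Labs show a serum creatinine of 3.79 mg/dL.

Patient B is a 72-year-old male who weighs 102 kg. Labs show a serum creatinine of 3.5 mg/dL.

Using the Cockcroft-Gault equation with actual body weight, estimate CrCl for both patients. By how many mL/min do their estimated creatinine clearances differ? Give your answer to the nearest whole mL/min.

Patient A: CrCl = (140 − 75) × 57 / (72 × 3.79) = 3705.0 / 272.88 ≈ 13.6 mL/min
Patient B: CrCl = (140 − 72) × 102 / (72 × 3.5) = 6936.0 / 252.00 ≈ 27.5 mL/min
|13.6 − 27.5| = 13.9 mL/min

14 mL/min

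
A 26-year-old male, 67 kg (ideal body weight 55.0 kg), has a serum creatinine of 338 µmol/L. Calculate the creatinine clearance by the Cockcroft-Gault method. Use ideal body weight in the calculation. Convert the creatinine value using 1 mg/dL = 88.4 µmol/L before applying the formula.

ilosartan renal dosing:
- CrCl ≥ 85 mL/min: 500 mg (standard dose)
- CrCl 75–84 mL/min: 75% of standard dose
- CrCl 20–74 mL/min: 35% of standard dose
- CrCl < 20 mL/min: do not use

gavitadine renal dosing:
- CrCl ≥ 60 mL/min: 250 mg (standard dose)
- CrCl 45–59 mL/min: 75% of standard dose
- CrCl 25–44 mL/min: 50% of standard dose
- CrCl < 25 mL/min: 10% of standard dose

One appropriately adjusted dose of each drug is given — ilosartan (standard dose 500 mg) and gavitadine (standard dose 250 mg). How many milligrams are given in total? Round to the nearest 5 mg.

SCr = 338 / 88.4 = 3.824 mg/dL
CrCl = (140 − 26) × 55 / (72 × 3.824) = 6270.0 / 275.33 ≈ 22.8 mL/min
CrCl ≈ 23 mL/min.
ilosartan: 20–74 mL/min → 35% of 500 mg = 175 mg.
gavitadine: < 25 mL/min → 10% of 250 mg = 25 mg.
Total = 175 + 25 = 200 mg.

200 mg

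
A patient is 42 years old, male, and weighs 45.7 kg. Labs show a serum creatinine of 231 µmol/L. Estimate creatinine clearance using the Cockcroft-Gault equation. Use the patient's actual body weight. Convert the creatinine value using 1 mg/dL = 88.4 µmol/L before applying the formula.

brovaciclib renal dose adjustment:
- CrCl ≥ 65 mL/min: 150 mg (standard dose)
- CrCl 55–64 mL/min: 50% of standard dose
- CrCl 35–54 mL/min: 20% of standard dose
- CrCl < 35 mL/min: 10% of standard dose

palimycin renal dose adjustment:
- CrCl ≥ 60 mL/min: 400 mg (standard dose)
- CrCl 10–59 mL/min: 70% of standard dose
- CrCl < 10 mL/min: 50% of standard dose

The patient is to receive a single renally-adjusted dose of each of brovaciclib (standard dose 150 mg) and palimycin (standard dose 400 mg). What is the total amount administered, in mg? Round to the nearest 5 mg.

SCr = 231 / 88.4 = 2.613 mg/dL
CrCl = (140 − 42) × 45.7 / (72 × 2.613) = 4478.6 / 188.14 ≈ 23.8 mL/min
CrCl ≈ 24 mL/min.
brovaciclib: < 35 mL/min → 10% of 150 mg = 15 mg.
palimycin: 10–59 mL/min → 70% of 400 mg = 280 mg.
Total = 15 + 280 = 295 mg.

295 mg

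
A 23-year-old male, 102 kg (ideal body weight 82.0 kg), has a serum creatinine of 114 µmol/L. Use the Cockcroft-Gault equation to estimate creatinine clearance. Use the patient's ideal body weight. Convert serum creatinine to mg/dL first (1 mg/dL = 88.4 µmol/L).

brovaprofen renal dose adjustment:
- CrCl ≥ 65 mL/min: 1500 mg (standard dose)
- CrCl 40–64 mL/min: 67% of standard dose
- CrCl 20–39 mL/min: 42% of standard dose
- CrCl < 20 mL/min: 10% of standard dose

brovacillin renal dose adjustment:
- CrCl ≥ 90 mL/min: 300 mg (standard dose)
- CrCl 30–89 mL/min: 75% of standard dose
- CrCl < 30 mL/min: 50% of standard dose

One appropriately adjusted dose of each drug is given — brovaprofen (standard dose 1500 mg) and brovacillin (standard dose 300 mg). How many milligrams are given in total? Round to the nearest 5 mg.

1800 mg

SCr = 114 / 88.4 = 1.29 mg/dL
CrCl = (140 − 23) × 82 / (72 × 1.29) = 9594.0 / 92.88 ≈ 103.3 mL/min
CrCl ≈ 103 mL/min.
brovaprofen: ≥ 65 mL/min → 100% of 1500 mg = 1500 mg.
brovacillin: ≥ 90 mL/min → 100% of 300 mg = 300 mg.
Total = 1500 + 300 = 1800 mg.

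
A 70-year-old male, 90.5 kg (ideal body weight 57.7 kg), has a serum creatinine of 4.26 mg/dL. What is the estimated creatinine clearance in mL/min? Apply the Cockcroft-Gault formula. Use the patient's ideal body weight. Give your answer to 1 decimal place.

13.2 mL/min

CrCl = (140 − 70) × 57.7 / (72 × 4.26) = 4039.0 / 306.72 ≈ 13.2 mL/min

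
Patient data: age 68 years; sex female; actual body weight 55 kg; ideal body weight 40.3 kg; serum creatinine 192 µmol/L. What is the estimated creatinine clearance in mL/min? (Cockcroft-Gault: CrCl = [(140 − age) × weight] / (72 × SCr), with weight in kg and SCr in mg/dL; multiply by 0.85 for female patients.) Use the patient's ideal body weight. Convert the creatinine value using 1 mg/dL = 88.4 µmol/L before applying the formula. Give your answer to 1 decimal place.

15.8 mL/min

SCr = 192 / 88.4 = 2.172 mg/dL
CrCl = (140 − 68) × 40.3 / (72 × 2.172) × 0.85 = 2901.6 / 156.38 × 0.85 ≈ 15.8 mL/min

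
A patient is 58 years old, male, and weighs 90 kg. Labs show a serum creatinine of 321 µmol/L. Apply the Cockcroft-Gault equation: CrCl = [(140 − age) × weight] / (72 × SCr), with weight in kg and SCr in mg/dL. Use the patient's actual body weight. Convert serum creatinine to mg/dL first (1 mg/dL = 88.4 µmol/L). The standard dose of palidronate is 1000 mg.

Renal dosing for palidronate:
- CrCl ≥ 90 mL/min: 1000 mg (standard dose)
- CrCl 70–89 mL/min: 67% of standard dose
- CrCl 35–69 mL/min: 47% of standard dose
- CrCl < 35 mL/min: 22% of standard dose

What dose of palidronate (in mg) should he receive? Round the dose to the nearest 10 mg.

220 mg

SCr = 321 / 88.4 = 3.631 mg/dL
CrCl = (140 − 58) × 90 / (72 × 3.631) = 7380.0 / 261.43 ≈ 28.2 mL/min
CrCl ≈ 28 mL/min → bracket < 35 mL/min.
22% of 1000 mg = 220 mg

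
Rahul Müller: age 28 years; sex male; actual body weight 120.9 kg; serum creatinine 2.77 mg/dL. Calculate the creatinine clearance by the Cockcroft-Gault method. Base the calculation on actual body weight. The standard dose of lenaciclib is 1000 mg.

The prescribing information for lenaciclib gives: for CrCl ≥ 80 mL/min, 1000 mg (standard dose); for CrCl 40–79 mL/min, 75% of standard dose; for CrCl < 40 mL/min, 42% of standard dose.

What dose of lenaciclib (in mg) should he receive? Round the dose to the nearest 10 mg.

750 mg

CrCl = (140 − 28) × 120.9 / (72 × 2.77) = 13540.8 / 199.44 ≈ 67.9 mL/min
CrCl ≈ 68 mL/min → bracket 40–79 mL/min.
75% of 1000 mg = 750 mg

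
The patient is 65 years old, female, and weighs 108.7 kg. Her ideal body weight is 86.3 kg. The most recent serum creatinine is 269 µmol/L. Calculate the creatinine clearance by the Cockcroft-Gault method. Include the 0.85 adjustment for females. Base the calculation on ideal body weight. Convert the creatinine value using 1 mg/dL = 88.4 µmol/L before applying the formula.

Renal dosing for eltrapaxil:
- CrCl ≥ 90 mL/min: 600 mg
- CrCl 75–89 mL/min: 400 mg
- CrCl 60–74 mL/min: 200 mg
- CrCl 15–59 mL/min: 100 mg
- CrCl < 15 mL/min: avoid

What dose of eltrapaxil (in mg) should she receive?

SCr = 269 / 88.4 = 3.043 mg/dL
CrCl = (140 − 65) × 86.3 / (72 × 3.043) × 0.85 = 6472.5 / 219.10 × 0.85 ≈ 25.1 mL/min
CrCl ≈ 25 mL/min → bracket 15–59 mL/min.
Dose for this bracket: 100 mg.

100 mg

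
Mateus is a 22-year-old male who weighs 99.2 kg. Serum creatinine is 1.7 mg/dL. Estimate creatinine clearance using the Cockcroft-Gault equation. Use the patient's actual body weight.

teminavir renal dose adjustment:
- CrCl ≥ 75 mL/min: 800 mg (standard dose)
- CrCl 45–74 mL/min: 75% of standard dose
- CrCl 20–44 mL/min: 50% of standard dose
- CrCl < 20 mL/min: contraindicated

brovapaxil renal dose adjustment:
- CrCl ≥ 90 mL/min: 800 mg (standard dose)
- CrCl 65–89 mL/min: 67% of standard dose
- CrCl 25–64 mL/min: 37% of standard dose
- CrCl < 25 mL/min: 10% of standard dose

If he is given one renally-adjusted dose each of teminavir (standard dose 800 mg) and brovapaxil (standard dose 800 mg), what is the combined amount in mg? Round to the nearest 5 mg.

1600 mg

CrCl = (140 − 22) × 99.2 / (72 × 1.7) = 11705.6 / 122.40 ≈ 95.6 mL/min
CrCl ≈ 96 mL/min.
teminavir: ≥ 75 mL/min → 100% of 800 mg = 800 mg.
brovapaxil: ≥ 90 mL/min → 100% of 800 mg = 800 mg.
Total = 800 + 800 = 1600 mg.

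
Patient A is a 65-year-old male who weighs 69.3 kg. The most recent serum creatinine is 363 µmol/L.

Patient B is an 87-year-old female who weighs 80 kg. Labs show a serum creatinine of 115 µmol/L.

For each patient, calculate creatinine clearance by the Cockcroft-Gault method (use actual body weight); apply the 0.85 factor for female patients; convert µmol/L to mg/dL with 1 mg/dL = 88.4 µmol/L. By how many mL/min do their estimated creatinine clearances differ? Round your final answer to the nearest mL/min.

21 mL/min

Patient A: SCr = 363 / 88.4 = 4.106 mg/dL
Patient A: CrCl = (140 − 65) × 69.3 / (72 × 4.106) = 5197.5 / 295.63 ≈ 17.6 mL/min
Patient B: SCr = 115 / 88.4 = 1.301 mg/dL
Patient B: CrCl = (140 − 87) × 80 / (72 × 1.301) × 0.85 = 4240.0 / 93.67 × 0.85 ≈ 38.5 mL/min
|17.6 − 38.5| = 20.9 mL/min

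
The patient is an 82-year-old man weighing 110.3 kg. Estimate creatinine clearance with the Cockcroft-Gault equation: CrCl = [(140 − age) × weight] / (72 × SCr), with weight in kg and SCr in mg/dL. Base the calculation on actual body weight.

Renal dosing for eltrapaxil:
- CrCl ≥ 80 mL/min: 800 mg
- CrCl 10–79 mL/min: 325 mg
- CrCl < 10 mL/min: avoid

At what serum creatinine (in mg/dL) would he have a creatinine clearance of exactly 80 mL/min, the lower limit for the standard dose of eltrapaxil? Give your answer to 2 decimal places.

1.11 mg/dL

Standard dose requires CrCl ≥ 80 mL/min.
Set (140 − 82) × 110.3 / (72 × SCr) = 80
SCr = (140 − 82) × 110.3 / (72 × 80) = 1.111 mg/dL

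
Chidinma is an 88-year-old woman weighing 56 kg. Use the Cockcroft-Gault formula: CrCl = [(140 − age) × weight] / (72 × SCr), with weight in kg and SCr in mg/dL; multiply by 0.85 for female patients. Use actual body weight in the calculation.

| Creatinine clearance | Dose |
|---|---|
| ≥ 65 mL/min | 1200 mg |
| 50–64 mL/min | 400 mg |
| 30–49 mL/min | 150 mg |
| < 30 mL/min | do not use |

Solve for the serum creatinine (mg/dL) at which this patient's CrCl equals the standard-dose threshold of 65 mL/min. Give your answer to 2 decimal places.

Standard dose requires CrCl ≥ 65 mL/min.
Set (140 − 88) × 56 × 0.85 / (72 × SCr) = 65
SCr = (140 − 88) × 56 × 0.85 / (72 × 65) = 0.529 mg/dL

0.53 mg/dL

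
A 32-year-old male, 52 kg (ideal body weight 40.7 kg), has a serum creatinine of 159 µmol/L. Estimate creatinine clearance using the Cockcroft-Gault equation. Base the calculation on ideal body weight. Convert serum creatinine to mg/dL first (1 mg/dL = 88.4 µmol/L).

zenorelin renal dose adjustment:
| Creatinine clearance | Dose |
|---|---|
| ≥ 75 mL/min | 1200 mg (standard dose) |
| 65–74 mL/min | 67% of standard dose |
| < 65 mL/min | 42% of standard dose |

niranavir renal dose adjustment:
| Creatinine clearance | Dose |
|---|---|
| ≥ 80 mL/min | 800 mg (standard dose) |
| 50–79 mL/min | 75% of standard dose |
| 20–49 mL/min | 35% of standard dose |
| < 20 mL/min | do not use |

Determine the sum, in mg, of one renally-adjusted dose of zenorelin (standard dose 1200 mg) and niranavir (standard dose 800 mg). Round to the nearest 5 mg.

785 mg

SCr = 159 / 88.4 = 1.799 mg/dL
CrCl = (140 − 32) × 40.7 / (72 × 1.799) = 4395.6 / 129.53 ≈ 33.9 mL/min
CrCl ≈ 34 mL/min.
zenorelin: < 65 mL/min → 42% of 1200 mg = 504 mg.
niranavir: 20–49 mL/min → 35% of 800 mg = 280 mg.
Total = 504 + 280 = 784 mg.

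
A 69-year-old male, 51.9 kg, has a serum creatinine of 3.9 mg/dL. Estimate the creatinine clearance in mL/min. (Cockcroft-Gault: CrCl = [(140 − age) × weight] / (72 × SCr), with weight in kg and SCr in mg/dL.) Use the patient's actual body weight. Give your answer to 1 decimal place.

CrCl = (140 − 69) × 51.9 / (72 × 3.9) = 3684.9 / 280.80 ≈ 13.1 mL/min

13.1 mL/min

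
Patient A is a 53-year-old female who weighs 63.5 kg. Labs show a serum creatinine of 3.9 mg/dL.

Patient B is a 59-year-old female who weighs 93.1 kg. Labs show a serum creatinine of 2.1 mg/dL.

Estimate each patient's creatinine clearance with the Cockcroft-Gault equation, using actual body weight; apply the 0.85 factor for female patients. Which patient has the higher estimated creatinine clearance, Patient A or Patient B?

Patient A: CrCl = (140 − 53) × 63.5 / (72 × 3.9) × 0.85 = 5524.5 / 280.80 × 0.85 ≈ 16.7 mL/min
Patient B: CrCl = (140 − 59) × 93.1 / (72 × 2.1) × 0.85 = 7541.1 / 151.20 × 0.85 ≈ 42.4 mL/min
16.7 vs 42.4 mL/min → Patient B is higher.

Patient B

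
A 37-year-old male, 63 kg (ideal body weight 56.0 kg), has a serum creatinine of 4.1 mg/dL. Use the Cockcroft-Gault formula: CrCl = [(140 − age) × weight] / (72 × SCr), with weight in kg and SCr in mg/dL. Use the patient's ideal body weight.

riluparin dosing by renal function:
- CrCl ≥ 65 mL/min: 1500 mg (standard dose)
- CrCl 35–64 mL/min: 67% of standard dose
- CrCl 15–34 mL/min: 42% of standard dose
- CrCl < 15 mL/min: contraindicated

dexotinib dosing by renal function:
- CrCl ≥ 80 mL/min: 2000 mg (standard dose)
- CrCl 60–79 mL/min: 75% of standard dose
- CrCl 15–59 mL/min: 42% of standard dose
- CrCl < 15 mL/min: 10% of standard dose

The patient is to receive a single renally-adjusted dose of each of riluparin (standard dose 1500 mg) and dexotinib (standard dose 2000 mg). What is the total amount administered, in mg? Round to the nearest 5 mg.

1470 mg

CrCl = (140 − 37) × 56 / (72 × 4.1) = 5768.0 / 295.20 ≈ 19.5 mL/min
CrCl ≈ 20 mL/min.
riluparin: 15–34 mL/min → 42% of 1500 mg = 630 mg.
dexotinib: 15–59 mL/min → 42% of 2000 mg = 840 mg.
Total = 630 + 840 = 1470 mg.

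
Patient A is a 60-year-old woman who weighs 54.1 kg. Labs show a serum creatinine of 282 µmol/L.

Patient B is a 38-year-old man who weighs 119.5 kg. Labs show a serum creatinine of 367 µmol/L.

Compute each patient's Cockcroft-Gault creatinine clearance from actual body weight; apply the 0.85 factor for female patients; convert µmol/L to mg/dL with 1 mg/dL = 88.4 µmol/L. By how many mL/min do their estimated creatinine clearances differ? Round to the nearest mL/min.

Patient A: SCr = 282 / 88.4 = 3.19 mg/dL
Patient A: CrCl = (140 − 60) × 54.1 / (72 × 3.19) × 0.85 = 4328.0 / 229.68 × 0.85 ≈ 16.0 mL/min
Patient B: SCr = 367 / 88.4 = 4.152 mg/dL
Patient B: CrCl = (140 − 38) × 119.5 / (72 × 4.152) = 12189.0 / 298.94 ≈ 40.8 mL/min
|16.0 − 40.8| = 24.8 mL/min

25 mL/min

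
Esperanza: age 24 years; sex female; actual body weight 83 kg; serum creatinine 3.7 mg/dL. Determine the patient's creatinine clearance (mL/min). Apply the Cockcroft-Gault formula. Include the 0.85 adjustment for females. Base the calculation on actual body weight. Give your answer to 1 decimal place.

30.7 mL/min

CrCl = (140 − 24) × 83 / (72 × 3.7) × 0.85 = 9628.0 / 266.40 × 0.85 ≈ 30.7 mL/min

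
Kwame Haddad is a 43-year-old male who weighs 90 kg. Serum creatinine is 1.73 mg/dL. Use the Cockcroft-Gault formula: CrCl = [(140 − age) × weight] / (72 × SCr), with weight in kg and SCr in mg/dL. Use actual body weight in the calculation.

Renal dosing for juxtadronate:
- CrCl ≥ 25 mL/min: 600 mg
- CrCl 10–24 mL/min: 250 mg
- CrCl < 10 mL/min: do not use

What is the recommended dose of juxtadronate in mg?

600 mg

CrCl = (140 − 43) × 90 / (72 × 1.73) = 8730.0 / 124.56 ≈ 70.1 mL/min
CrCl ≈ 70 mL/min → bracket ≥ 25 mL/min.
Dose for this bracket: 600 mg.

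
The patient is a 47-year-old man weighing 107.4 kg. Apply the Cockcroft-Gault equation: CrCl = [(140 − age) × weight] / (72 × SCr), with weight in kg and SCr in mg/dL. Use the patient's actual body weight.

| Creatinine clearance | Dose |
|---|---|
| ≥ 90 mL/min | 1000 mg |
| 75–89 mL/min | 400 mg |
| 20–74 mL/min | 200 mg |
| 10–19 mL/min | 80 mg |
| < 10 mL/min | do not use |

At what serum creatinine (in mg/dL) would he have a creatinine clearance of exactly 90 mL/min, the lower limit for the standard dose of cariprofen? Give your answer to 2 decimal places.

Standard dose requires CrCl ≥ 90 mL/min.
Set (140 − 47) × 107.4 / (72 × SCr) = 90
SCr = (140 − 47) × 107.4 / (72 × 90) = 1.541 mg/dL

1.54 mg/dL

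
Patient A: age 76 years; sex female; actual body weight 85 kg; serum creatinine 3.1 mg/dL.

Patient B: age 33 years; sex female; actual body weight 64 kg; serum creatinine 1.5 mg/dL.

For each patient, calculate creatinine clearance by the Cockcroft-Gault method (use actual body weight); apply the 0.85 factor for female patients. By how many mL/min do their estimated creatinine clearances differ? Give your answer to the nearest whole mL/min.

Patient A: CrCl = (140 − 76) × 85 / (72 × 3.1) × 0.85 = 5440.0 / 223.20 × 0.85 ≈ 20.7 mL/min
Patient B: CrCl = (140 − 33) × 64 / (72 × 1.5) × 0.85 = 6848.0 / 108.00 × 0.85 ≈ 53.9 mL/min
|20.7 − 53.9| = 33.2 mL/min

33 mL/min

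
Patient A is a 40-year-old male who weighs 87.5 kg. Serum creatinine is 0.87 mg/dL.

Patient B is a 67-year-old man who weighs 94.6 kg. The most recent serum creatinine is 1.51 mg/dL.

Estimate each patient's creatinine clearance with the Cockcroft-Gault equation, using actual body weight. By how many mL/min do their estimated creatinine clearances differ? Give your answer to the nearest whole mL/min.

76 mL/min

Patient A: CrCl = (140 − 40) × 87.5 / (72 × 0.87) = 8750.0 / 62.64 ≈ 139.7 mL/min
Patient B: CrCl = (140 − 67) × 94.6 / (72 × 1.51) = 6905.8 / 108.72 ≈ 63.5 mL/min
|139.7 − 63.5| = 76.2 mL/min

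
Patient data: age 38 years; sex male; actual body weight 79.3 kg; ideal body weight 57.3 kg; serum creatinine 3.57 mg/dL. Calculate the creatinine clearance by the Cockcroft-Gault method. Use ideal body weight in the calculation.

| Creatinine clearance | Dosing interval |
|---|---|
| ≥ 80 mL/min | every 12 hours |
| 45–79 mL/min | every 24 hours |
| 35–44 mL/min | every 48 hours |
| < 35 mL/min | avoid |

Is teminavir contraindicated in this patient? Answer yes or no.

CrCl = (140 − 38) × 57.3 / (72 × 3.57) = 5844.6 / 257.04 ≈ 22.7 mL/min
CrCl ≈ 23 mL/min, which is < 35 mL/min.

yes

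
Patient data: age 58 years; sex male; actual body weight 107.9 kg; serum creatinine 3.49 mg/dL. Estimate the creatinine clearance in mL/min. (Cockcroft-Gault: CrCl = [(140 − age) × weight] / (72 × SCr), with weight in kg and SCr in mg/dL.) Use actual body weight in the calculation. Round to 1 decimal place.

35.2 mL/min

CrCl = (140 − 58) × 107.9 / (72 × 3.49) = 8847.8 / 251.28 ≈ 35.2 mL/min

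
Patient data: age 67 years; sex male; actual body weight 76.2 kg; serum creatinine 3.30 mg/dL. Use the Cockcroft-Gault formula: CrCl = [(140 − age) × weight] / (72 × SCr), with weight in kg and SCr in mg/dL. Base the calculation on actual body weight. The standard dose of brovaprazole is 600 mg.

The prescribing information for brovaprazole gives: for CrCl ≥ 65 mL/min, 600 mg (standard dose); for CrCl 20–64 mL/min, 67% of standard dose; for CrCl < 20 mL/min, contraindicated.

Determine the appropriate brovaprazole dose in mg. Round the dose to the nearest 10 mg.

400 mg

CrCl = (140 − 67) × 76.2 / (72 × 3.3) = 5562.6 / 237.60 ≈ 23.4 mL/min
CrCl ≈ 23 mL/min → bracket 20–64 mL/min.
67% of 600 mg = 402 mg → 400 mg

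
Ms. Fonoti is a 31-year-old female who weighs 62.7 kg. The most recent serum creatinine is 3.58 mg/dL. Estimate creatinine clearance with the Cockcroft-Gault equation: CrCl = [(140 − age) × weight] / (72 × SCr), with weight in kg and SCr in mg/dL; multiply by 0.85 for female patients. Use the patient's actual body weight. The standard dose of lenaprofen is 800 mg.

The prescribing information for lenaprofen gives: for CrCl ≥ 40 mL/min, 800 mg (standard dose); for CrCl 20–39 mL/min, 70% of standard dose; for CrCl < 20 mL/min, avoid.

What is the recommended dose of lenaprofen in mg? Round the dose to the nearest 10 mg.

CrCl = (140 − 31) × 62.7 / (72 × 3.58) × 0.85 = 6834.3 / 257.76 × 0.85 ≈ 22.5 mL/min
CrCl ≈ 23 mL/min → bracket 20–39 mL/min.
70% of 800 mg = 560 mg

560 mg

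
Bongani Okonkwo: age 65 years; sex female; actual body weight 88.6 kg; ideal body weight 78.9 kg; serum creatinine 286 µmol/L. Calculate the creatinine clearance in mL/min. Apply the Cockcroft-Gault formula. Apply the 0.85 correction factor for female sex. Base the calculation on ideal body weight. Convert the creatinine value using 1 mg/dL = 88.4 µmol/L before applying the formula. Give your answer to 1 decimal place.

21.6 mL/min

SCr = 286 / 88.4 = 3.235 mg/dL
CrCl = (140 − 65) × 78.9 / (72 × 3.235) × 0.85 = 5917.5 / 232.92 × 0.85 ≈ 21.6 mL/min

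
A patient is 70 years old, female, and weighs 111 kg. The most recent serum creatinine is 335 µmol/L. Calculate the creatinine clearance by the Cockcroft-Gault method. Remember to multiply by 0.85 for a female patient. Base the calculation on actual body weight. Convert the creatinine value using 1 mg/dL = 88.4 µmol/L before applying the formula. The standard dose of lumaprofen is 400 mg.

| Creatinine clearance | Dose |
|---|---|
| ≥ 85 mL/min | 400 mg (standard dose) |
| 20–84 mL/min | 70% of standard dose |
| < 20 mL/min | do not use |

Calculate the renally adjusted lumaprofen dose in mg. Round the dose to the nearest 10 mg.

280 mg

SCr = 335 / 88.4 = 3.79 mg/dL
CrCl = (140 − 70) × 111 / (72 × 3.79) × 0.85 = 7770.0 / 272.88 × 0.85 ≈ 24.2 mL/min
CrCl ≈ 24 mL/min → bracket 20–84 mL/min.
70% of 400 mg = 280 mg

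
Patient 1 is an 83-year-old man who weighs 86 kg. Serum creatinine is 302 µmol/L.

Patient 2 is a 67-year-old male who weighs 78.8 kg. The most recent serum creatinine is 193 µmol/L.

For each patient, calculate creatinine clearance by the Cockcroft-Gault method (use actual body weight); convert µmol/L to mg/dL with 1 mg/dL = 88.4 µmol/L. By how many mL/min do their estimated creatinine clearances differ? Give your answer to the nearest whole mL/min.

17 mL/min

Patient 1: SCr = 302 / 88.4 = 3.416 mg/dL
Patient 1: CrCl = (140 − 83) × 86 / (72 × 3.416) = 4902.0 / 245.95 ≈ 19.9 mL/min
Patient 2: SCr = 193 / 88.4 = 2.183 mg/dL
Patient 2: CrCl = (140 − 67) × 78.8 / (72 × 2.183) = 5752.4 / 157.18 ≈ 36.6 mL/min
|19.9 − 36.6| = 16.7 mL/min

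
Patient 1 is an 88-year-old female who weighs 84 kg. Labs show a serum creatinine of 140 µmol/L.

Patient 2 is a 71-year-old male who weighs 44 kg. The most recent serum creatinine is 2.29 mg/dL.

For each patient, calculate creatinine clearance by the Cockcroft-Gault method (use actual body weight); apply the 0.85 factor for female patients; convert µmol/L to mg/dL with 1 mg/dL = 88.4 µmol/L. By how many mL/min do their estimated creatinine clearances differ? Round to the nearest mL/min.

Patient 1: SCr = 140 / 88.4 = 1.584 mg/dL
Patient 1: CrCl = (140 − 88) × 84 / (72 × 1.584) × 0.85 = 4368.0 / 114.05 × 0.85 ≈ 32.6 mL/min
Patient 2: CrCl = (140 − 71) × 44 / (72 × 2.29) = 3036.0 / 164.88 ≈ 18.4 mL/min
|32.6 − 18.4| = 14.2 mL/min

14 mL/min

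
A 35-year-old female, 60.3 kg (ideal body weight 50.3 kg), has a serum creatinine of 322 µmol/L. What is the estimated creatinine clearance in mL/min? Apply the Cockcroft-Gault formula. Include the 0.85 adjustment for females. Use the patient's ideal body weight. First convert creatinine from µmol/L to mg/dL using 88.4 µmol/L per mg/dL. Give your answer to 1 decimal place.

SCr = 322 / 88.4 = 3.643 mg/dL
CrCl = (140 − 35) × 50.3 / (72 × 3.643) × 0.85 = 5281.5 / 262.30 × 0.85 ≈ 17.1 mL/min

17.1 mL/min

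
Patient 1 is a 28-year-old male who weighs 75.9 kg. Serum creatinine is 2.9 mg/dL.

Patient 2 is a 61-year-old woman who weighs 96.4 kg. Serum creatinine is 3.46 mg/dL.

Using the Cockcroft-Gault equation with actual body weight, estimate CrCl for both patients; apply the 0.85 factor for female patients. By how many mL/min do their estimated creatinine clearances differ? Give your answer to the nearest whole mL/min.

Patient 1: CrCl = (140 − 28) × 75.9 / (72 × 2.9) = 8500.8 / 208.80 ≈ 40.7 mL/min
Patient 2: CrCl = (140 − 61) × 96.4 / (72 × 3.46) × 0.85 = 7615.6 / 249.12 × 0.85 ≈ 26.0 mL/min
|40.7 − 26.0| = 14.7 mL/min

15 mL/min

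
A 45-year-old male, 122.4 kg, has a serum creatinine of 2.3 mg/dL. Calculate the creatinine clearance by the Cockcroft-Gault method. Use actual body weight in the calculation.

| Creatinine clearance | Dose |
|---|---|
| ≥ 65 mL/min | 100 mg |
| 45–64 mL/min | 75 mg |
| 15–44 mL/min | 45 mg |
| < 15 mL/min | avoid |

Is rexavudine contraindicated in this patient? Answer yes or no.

CrCl = (140 − 45) × 122.4 / (72 × 2.3) = 11628.0 / 165.60 ≈ 70.2 mL/min
CrCl ≈ 70 mL/min, which is ≥ 15 mL/min.

no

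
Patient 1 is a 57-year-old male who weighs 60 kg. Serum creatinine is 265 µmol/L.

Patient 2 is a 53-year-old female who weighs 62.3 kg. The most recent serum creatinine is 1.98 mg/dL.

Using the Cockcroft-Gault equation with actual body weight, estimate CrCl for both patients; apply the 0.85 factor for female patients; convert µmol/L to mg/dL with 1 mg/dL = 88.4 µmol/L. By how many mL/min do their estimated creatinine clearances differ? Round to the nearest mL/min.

9 mL/min

Patient 1: SCr = 265 / 88.4 = 2.998 mg/dL
Patient 1: CrCl = (140 − 57) × 60 / (72 × 2.998) = 4980.0 / 215.86 ≈ 23.1 mL/min
Patient 2: CrCl = (140 − 53) × 62.3 / (72 × 1.98) × 0.85 = 5420.1 / 142.56 × 0.85 ≈ 32.3 mL/min
|23.1 − 32.3| = 9.2 mL/min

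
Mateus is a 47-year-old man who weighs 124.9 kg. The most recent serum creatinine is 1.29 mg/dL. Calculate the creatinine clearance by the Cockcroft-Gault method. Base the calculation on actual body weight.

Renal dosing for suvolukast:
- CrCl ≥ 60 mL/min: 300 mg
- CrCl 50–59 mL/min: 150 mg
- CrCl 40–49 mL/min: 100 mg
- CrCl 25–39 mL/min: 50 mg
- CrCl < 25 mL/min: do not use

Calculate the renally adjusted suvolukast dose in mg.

300 mg

CrCl = (140 − 47) × 124.9 / (72 × 1.29) = 11615.7 / 92.88 ≈ 125.1 mL/min
CrCl ≈ 125 mL/min → bracket ≥ 60 mL/min.
Dose for this bracket: 300 mg.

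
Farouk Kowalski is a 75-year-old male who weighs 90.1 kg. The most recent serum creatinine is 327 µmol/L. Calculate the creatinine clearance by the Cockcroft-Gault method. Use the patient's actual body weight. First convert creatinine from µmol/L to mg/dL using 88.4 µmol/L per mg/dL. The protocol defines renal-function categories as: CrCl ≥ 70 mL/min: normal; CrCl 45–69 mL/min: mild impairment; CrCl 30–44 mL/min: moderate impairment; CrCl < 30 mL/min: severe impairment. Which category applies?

severe impairment

SCr = 327 / 88.4 = 3.699 mg/dL
CrCl = (140 − 75) × 90.1 / (72 × 3.699) = 5856.5 / 266.33 ≈ 22.0 mL/min
22 mL/min falls in the 'severe impairment' range.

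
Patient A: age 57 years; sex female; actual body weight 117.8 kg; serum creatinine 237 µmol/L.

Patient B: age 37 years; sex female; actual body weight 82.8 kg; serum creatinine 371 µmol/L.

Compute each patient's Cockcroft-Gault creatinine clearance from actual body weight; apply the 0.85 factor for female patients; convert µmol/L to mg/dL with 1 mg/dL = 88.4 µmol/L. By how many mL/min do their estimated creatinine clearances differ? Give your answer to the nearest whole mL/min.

Patient A: SCr = 237 / 88.4 = 2.681 mg/dL
Patient A: CrCl = (140 − 57) × 117.8 / (72 × 2.681) × 0.85 = 9777.4 / 193.03 × 0.85 ≈ 43.1 mL/min
Patient B: SCr = 371 / 88.4 = 4.197 mg/dL
Patient B: CrCl = (140 − 37) × 82.8 / (72 × 4.197) × 0.85 = 8528.4 / 302.18 × 0.85 ≈ 24.0 mL/min
|43.1 − 24.0| = 19.1 mL/min

19 mL/min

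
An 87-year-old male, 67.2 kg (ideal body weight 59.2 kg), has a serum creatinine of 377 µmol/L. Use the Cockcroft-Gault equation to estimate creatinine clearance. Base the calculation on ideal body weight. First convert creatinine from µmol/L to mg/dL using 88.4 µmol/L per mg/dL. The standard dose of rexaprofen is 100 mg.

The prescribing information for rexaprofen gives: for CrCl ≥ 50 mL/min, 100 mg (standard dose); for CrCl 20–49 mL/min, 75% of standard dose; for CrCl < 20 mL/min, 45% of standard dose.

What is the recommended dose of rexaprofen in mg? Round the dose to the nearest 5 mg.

45 mg

SCr = 377 / 88.4 = 4.265 mg/dL
CrCl = (140 − 87) × 59.2 / (72 × 4.265) = 3137.6 / 307.08 ≈ 10.2 mL/min
CrCl ≈ 10 mL/min → bracket < 20 mL/min.
45% of 100 mg = 45 mg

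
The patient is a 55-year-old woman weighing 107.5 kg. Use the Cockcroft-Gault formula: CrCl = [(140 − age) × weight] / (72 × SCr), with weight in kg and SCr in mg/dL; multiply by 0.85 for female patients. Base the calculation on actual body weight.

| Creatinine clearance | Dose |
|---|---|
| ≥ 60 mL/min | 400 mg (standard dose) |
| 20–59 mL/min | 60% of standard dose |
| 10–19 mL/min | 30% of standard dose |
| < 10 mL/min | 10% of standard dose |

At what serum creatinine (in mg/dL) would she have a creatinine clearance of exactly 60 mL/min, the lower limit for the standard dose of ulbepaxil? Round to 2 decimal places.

Standard dose requires CrCl ≥ 60 mL/min.
Set (140 − 55) × 107.5 × 0.85 / (72 × SCr) = 60
SCr = (140 − 55) × 107.5 × 0.85 / (72 × 60) = 1.798 mg/dL

1.80 mg/dL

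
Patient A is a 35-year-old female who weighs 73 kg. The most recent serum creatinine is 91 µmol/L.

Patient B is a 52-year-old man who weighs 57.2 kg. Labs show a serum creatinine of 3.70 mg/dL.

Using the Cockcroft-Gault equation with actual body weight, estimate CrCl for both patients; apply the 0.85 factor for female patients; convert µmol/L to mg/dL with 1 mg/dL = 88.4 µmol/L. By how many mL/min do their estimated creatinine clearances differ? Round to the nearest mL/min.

69 mL/min

Patient A: SCr = 91 / 88.4 = 1.029 mg/dL
Patient A: CrCl = (140 − 35) × 73 / (72 × 1.029) × 0.85 = 7665.0 / 74.09 × 0.85 ≈ 87.9 mL/min
Patient B: CrCl = (140 − 52) × 57.2 / (72 × 3.7) = 5033.6 / 266.40 ≈ 18.9 mL/min
|87.9 − 18.9| = 69.0 mL/min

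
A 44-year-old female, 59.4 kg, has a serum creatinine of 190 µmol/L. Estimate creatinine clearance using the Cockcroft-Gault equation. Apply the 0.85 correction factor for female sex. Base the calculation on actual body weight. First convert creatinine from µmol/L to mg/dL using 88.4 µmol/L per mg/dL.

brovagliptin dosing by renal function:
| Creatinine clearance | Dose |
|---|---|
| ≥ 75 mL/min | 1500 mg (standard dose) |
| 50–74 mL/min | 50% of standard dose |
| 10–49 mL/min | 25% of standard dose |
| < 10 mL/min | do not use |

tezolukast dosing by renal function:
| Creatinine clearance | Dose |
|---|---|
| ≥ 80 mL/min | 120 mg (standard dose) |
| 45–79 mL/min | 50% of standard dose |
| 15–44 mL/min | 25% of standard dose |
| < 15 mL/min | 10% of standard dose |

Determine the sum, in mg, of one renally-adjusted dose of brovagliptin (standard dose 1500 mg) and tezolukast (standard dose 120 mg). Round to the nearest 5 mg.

SCr = 190 / 88.4 = 2.149 mg/dL
CrCl = (140 − 44) × 59.4 / (72 × 2.149) × 0.85 = 5702.4 / 154.73 × 0.85 ≈ 31.3 mL/min
CrCl ≈ 31 mL/min.
brovagliptin: 10–49 mL/min → 25% of 1500 mg = 375 mg.
tezolukast: 15–44 mL/min → 25% of 120 mg = 30 mg.
Total = 375 + 30 = 405 mg.

405 mg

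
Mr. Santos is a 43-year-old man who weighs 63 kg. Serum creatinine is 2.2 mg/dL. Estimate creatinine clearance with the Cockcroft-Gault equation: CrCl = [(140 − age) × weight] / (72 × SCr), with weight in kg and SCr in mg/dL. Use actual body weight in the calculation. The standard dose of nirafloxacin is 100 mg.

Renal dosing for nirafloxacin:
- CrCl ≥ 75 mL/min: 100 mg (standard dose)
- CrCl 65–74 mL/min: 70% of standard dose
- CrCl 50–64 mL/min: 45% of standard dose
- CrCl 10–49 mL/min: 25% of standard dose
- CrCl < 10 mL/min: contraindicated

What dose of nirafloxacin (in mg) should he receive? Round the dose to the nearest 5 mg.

CrCl = (140 − 43) × 63 / (72 × 2.2) = 6111.0 / 158.40 ≈ 38.6 mL/min
CrCl ≈ 39 mL/min → bracket 10–49 mL/min.
25% of 100 mg = 25 mg

25 mg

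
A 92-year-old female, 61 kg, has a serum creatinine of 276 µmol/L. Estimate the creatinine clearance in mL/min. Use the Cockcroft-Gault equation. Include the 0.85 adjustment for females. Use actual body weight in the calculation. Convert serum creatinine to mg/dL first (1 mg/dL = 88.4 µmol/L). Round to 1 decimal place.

SCr = 276 / 88.4 = 3.122 mg/dL
CrCl = (140 − 92) × 61 / (72 × 3.122) × 0.85 = 2928.0 / 224.78 × 0.85 ≈ 11.1 mL/min

11.1 mL/min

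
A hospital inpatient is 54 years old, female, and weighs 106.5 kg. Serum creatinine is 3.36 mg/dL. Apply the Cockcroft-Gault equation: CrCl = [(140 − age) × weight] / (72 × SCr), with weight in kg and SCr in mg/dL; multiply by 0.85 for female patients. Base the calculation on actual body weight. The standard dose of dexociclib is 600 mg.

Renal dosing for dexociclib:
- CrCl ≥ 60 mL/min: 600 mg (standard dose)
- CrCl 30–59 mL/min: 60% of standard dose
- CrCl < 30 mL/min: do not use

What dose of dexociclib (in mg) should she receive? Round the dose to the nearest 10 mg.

CrCl = (140 − 54) × 106.5 / (72 × 3.36) × 0.85 = 9159.0 / 241.92 × 0.85 ≈ 32.2 mL/min
CrCl ≈ 32 mL/min → bracket 30–59 mL/min.
60% of 600 mg = 360 mg

360 mg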